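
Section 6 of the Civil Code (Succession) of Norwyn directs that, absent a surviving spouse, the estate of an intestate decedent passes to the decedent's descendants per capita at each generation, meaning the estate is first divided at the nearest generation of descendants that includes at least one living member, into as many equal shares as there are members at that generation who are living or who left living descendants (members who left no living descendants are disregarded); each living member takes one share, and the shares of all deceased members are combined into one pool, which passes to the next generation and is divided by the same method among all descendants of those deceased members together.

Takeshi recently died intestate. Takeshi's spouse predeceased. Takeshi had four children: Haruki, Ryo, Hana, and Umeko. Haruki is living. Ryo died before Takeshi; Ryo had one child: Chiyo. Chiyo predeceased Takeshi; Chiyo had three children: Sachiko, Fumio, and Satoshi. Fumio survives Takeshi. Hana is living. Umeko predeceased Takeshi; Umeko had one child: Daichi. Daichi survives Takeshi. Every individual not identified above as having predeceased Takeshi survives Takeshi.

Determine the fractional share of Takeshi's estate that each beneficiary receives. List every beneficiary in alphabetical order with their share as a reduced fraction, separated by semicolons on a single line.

Daichi 1/4; Fumio 1/12; Hana 1/4; Haruki 1/4; Sachiko 1/12; Satoshi 1/12

There is no surviving spouse, so the entire estate passes to Takeshi's descendants per capita at each generation.
At generation 1 (Haruki, Ryo, Hana, Umeko) there are 4 shares of (1)/4 = 1/4 each.
Living: Haruki and Hana — each takes 1/4.
Deceased: Ryo and Umeko. Their combined 1/2 is pooled and carried to generation 2.
At generation 2 (Chiyo, Daichi) there are 2 shares of (1/2)/2 = 1/4 each.
Living: Daichi — each takes 1/4.
Deceased: Chiyo. That 1/4 share is carried to generation 3.
At generation 3 (Sachiko, Fumio, Satoshi) there are 3 shares of (1/4)/3 = 1/12 each.
Living: Sachiko, Fumio, and Satoshi — each takes 1/12.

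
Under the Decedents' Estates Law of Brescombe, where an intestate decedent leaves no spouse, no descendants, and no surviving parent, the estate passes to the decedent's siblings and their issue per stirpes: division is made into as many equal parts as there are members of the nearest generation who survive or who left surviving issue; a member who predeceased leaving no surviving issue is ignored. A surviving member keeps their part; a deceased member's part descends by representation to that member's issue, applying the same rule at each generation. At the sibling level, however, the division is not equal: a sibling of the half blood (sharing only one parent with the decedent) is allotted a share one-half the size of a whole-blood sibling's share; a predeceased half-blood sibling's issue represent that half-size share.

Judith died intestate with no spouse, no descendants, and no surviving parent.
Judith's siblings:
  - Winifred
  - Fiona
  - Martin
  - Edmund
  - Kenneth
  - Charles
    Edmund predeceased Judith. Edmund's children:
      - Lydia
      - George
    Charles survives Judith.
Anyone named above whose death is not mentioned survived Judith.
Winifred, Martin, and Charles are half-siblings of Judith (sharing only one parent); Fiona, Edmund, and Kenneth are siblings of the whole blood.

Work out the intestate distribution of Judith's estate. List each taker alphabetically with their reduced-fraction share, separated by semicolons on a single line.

Charles 1/9; Fiona 2/9; George 1/9; Kenneth 2/9; Lydia 1/9; Martin 1/9; Winifred 1/9

No spouse, descendants, or parent survives, so the estate passes to Judith's siblings per stirpes.
Half-blood siblings count for one-half the weight of whole-blood siblings at the initial division.
Dividing 1 in proportion to weights (total weight 9/2): Winifred (weight 1/2) → 1/9; Fiona (weight 1) → 2/9; Martin (weight 1/2) → 1/9; Edmund (weight 1) → 2/9; Kenneth (weight 1) → 2/9; Charles (weight 1/2) → 1/9.
Winifred is living and takes 1/9.
Fiona is living and takes 2/9.
Martin is living and takes 1/9.
Edmund predeceased; the 2/9 allotted to Edmund's branch passes to Edmund's issue by representation.
The 2/9 is divided into 2 equal shares of 1/9 among Lydia, George.
Lydia is living and takes 1/9.
George is living and takes 1/9.
Kenneth is living and takes 2/9.
Charles is living and takes 1/9.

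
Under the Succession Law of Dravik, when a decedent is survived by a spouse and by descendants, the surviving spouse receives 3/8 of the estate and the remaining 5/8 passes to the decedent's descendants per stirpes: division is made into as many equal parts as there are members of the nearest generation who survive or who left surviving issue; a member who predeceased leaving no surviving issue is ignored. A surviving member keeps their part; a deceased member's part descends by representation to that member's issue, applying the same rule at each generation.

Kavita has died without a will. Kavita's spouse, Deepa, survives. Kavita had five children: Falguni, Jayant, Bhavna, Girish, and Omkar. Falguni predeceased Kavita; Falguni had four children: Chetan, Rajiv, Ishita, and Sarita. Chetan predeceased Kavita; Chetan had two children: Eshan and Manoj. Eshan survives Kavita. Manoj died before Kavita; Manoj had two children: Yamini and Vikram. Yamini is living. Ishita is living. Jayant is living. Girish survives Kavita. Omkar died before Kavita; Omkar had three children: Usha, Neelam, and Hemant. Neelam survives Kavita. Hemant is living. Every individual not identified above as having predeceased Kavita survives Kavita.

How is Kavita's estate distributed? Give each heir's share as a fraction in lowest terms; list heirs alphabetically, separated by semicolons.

Bhavna 1/8; Deepa 3/8; Eshan 1/64; Girish 1/8; Hemant 1/24; Ishita 1/32; Jayant 1/8; Neelam 1/24; Rajiv 1/32; Sarita 1/32; Usha 1/24; Vikram 1/128; Yamini 1/128

Deepa, as surviving spouse, takes 3/8.
The remaining 5/8 passes to Kavita's descendants per stirpes.
The 5/8 is divided into 5 equal shares of 1/8 among Falguni, Jayant, Bhavna, Girish, Omkar.
Falguni predeceased; the 1/8 allotted to Falguni's branch passes to Falguni's issue by representation.
The 1/8 is divided into 4 equal shares of 1/32 among Chetan, Rajiv, Ishita, Sarita.
Chetan predeceased; the 1/32 allotted to Chetan's branch passes to Chetan's issue by representation.
The 1/32 is divided into 2 equal shares of 1/64 among Eshan, Manoj.
Eshan is living and takes 1/64.
Manoj predeceased; the 1/64 allotted to Manoj's branch passes to Manoj's issue by representation.
The 1/64 is divided into 2 equal shares of 1/128 among Yamini, Vikram.
Yamini is living and takes 1/128.
Vikram is living and takes 1/128.
Rajiv is living and takes 1/32.
Ishita is living and takes 1/32.
Sarita is living and takes 1/32.
Jayant is living and takes 1/8.
Bhavna is living and takes 1/8.
Girish is living and takes 1/8.
Omkar predeceased; the 1/8 allotted to Omkar's branch passes to Omkar's issue by representation.
The 1/8 is divided into 3 equal shares of 1/24 among Usha, Neelam, Hemant.
Usha is living and takes 1/24.
Neelam is living and takes 1/24.
Hemant is living and takes 1/24.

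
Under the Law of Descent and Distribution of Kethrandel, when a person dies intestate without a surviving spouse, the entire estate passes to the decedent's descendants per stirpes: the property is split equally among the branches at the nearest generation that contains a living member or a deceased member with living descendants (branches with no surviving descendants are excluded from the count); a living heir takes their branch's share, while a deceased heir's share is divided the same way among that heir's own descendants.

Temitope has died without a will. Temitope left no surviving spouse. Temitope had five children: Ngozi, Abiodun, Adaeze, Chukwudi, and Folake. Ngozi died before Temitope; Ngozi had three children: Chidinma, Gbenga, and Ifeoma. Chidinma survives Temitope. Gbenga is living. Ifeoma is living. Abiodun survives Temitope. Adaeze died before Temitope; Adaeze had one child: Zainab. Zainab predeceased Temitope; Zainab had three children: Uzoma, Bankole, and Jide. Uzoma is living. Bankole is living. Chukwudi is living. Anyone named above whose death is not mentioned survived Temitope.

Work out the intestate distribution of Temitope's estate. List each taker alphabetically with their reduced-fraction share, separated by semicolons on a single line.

There is no surviving spouse, so the entire estate passes to Temitope's descendants per stirpes.
The estate is divided into 5 equal shares of 1/5 among Ngozi, Abiodun, Adaeze, Chukwudi, Folake.
Ngozi predeceased; the 1/5 allotted to Ngozi's branch passes to Ngozi's issue by representation.
The 1/5 is divided into 3 equal shares of 1/15 among Chidinma, Gbenga, Ifeoma.
Chidinma is living and takes 1/15.
Gbenga is living and takes 1/15.
Ifeoma is living and takes 1/15.
Abiodun is living and takes 1/5.
Adaeze predeceased; the 1/5 allotted to Adaeze's branch passes to Adaeze's issue by representation.
Zainab's line is the sole branch at this level, so the full 1/5 passes to Zainab's issue by representation.
The 1/5 is divided into 3 equal shares of 1/15 among Uzoma, Bankole, Jide.
Uzoma is living and takes 1/15.
Bankole is living and takes 1/15.
Jide is living and takes 1/15.
Chukwudi is living and takes 1/5.
Folake is living and takes 1/5.

Abiodun 1/5; Bankole 1/15; Chidinma 1/15; Chukwudi 1/5; Folake 1/5; Gbenga 1/15; Ifeoma 1/15; Jide 1/15; Uzoma 1/15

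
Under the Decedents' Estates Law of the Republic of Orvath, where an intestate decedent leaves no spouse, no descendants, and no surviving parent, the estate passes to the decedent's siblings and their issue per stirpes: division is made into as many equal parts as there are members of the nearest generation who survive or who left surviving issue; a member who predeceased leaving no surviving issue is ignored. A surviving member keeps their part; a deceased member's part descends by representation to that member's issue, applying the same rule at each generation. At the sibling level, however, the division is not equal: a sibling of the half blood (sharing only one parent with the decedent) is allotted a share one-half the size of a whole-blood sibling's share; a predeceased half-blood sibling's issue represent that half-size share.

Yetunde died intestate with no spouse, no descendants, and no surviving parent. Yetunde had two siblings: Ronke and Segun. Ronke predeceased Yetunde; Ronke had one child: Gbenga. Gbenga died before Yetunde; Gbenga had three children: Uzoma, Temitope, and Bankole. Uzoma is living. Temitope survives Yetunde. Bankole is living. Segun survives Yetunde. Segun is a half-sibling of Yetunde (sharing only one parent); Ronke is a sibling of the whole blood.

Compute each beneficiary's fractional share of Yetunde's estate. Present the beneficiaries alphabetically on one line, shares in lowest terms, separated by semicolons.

Bankole 2/9; Segun 1/3; Temitope 2/9; Uzoma 2/9

No spouse, descendants, or parent survives, so the estate passes to Yetunde's siblings per stirpes.
Half-blood siblings count for one-half the weight of whole-blood siblings at the initial division.
Dividing 1 in proportion to weights (total weight 3/2): Ronke (weight 1) → 2/3; Segun (weight 1/2) → 1/3.
Ronke predeceased; the 2/3 allotted to Ronke's branch passes to Ronke's issue by representation.
Gbenga's line is the sole branch at this level, so the full 2/3 passes to Gbenga's issue by representation.
The 2/3 is divided into 3 equal shares of 2/9 among Uzoma, Temitope, Bankole.
Uzoma is living and takes 2/9.
Temitope is living and takes 2/9.
Bankole is living and takes 2/9.
Segun is living and takes 1/3.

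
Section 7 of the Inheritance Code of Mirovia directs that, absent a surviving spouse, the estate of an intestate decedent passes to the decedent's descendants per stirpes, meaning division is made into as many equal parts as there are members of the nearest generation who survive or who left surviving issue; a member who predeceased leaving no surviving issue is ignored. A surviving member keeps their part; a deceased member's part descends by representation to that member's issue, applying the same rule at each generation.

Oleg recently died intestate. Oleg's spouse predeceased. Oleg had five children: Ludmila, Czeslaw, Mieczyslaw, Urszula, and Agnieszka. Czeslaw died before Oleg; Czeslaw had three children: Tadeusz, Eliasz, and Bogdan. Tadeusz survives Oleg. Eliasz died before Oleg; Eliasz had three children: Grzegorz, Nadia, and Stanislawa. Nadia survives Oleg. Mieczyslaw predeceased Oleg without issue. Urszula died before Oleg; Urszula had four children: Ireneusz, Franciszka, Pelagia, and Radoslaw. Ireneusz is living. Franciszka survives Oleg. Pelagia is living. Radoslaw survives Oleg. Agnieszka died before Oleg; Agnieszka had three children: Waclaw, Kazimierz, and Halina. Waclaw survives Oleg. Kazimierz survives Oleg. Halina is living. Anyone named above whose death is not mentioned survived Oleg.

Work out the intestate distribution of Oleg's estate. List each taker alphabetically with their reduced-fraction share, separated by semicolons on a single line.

Bogdan 1/12; Franciszka 1/16; Grzegorz 1/36; Halina 1/12; Ireneusz 1/16; Kazimierz 1/12; Ludmila 1/4; Nadia 1/36; Pelagia 1/16; Radoslaw 1/16; Stanislawa 1/36; Tadeusz 1/12; Waclaw 1/12

There is no surviving spouse, so the entire estate passes to Oleg's descendants per stirpes.
Mieczyslaw left no surviving issue, so that branch lapses and is disregarded.
The estate is divided into 4 equal shares of 1/4 among Ludmila, Czeslaw, Urszula, Agnieszka.
Ludmila is living and takes 1/4.
Czeslaw predeceased; the 1/4 allotted to Czeslaw's branch passes to Czeslaw's issue by representation.
The 1/4 is divided into 3 equal shares of 1/12 among Tadeusz, Eliasz, Bogdan.
Tadeusz is living and takes 1/12.
Eliasz predeceased; the 1/12 allotted to Eliasz's branch passes to Eliasz's issue by representation.
The 1/12 is divided into 3 equal shares of 1/36 among Grzegorz, Nadia, Stanislawa.
Grzegorz is living and takes 1/36.
Nadia is living and takes 1/36.
Stanislawa is living and takes 1/36.
Bogdan is living and takes 1/12.
Urszula predeceased; the 1/4 allotted to Urszula's branch passes to Urszula's issue by representation.
The 1/4 is divided into 4 equal shares of 1/16 among Ireneusz, Franciszka, Pelagia, Radoslaw.
Ireneusz is living and takes 1/16.
Franciszka is living and takes 1/16.
Pelagia is living and takes 1/16.
Radoslaw is living and takes 1/16.
Agnieszka predeceased; the 1/4 allotted to Agnieszka's branch passes to Agnieszka's issue by representation.
The 1/4 is divided into 3 equal shares of 1/12 among Waclaw, Kazimierz, Halina.
Waclaw is living and takes 1/12.
Kazimierz is living and takes 1/12.
Halina is living and takes 1/12.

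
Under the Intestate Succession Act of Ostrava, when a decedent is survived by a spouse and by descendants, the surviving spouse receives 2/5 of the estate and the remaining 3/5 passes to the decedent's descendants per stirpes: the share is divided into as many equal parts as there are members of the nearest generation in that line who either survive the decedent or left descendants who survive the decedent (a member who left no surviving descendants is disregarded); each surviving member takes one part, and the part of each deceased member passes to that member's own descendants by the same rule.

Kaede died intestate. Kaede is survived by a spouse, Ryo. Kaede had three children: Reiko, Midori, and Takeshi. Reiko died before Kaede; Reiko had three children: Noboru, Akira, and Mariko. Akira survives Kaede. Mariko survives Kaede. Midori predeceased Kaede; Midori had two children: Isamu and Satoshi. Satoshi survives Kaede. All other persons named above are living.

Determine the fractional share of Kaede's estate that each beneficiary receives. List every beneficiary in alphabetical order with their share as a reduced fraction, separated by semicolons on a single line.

Ryo, as surviving spouse, takes 2/5.
The remaining 3/5 passes to Kaede's descendants per stirpes.
The 3/5 is divided into 3 equal shares of 1/5 among Reiko, Midori, Takeshi.
Reiko predeceased; the 1/5 allotted to Reiko's branch passes to Reiko's issue by representation.
The 1/5 is divided into 3 equal shares of 1/15 among Noboru, Akira, Mariko.
Noboru is living and takes 1/15.
Akira is living and takes 1/15.
Mariko is living and takes 1/15.
Midori predeceased; the 1/5 allotted to Midori's branch passes to Midori's issue by representation.
The 1/5 is divided into 2 equal shares of 1/10 among Isamu, Satoshi.
Isamu is living and takes 1/10.
Satoshi is living and takes 1/10.
Takeshi is living and takes 1/5.

Akira 1/15; Isamu 1/10; Mariko 1/15; Noboru 1/15; Ryo 2/5; Satoshi 1/10; Takeshi 1/5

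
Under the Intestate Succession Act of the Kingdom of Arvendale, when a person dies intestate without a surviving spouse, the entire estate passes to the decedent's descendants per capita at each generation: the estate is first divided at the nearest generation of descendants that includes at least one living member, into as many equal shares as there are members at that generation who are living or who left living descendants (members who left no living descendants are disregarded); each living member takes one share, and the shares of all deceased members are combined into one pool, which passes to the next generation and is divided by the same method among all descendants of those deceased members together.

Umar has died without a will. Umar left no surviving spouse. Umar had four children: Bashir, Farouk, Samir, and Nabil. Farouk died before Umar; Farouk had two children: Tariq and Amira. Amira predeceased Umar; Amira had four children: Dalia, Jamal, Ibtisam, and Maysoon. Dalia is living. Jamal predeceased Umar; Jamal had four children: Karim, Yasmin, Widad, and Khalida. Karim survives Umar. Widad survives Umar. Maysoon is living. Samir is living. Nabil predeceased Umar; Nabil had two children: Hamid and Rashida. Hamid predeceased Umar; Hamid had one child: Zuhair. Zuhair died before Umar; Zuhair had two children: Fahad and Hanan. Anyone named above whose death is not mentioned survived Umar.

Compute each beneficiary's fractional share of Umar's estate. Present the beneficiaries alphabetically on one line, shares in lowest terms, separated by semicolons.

Bashir 1/4; Dalia 1/20; Fahad 1/60; Hanan 1/60; Ibtisam 1/20; Karim 1/60; Khalida 1/60; Maysoon 1/20; Rashida 1/8; Samir 1/4; Tariq 1/8; Widad 1/60; Yasmin 1/60

There is no surviving spouse, so the entire estate passes to Umar's descendants per capita at each generation.
At generation 1 (Bashir, Farouk, Samir, Nabil) there are 4 shares of (1)/4 = 1/4 each.
Living: Bashir and Samir — each takes 1/4.
Deceased: Farouk and Nabil. Their combined 1/2 is pooled and carried to generation 2.
At generation 2 (Tariq, Amira, Hamid, Rashida) there are 4 shares of (1/2)/4 = 1/8 each.
Living: Tariq and Rashida — each takes 1/8.
Deceased: Amira and Hamid. Their combined 1/4 is pooled and carried to generation 3.
At generation 3 (Dalia, Jamal, Ibtisam, Maysoon, Zuhair) there are 5 shares of (1/4)/5 = 1/20 each.
Living: Dalia, Ibtisam, and Maysoon — each takes 1/20.
Deceased: Jamal and Zuhair. Their combined 1/10 is pooled and carried to generation 4.
At generation 4 (Karim, Yasmin, Widad, Khalida, Fahad, Hanan) there are 6 shares of (1/10)/6 = 1/60 each.
Living: Karim, Yasmin, Widad, Khalida, Fahad, and Hanan — each takes 1/60.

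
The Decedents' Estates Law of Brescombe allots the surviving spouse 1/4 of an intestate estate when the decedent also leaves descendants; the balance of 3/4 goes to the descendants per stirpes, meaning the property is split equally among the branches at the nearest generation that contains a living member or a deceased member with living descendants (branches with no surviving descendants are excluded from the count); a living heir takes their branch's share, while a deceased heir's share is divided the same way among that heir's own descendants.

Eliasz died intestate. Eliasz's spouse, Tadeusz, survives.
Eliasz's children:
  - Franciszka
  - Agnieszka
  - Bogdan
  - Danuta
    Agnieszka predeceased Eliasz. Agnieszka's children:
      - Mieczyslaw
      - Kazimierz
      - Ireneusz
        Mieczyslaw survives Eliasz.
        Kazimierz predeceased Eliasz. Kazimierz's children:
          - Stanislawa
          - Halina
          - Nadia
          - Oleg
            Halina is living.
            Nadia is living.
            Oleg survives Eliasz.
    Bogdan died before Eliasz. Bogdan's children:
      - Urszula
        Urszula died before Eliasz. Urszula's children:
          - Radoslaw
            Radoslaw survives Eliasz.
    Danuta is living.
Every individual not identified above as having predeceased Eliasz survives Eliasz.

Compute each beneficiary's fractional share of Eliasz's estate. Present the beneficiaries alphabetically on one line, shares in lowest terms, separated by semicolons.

Tadeusz, as surviving spouse, takes 1/4.
The remaining 3/4 passes to Eliasz's descendants per stirpes.
The 3/4 is divided into 4 equal shares of 3/16 among Franciszka, Agnieszka, Bogdan, Danuta.
Franciszka is living and takes 3/16.
Agnieszka predeceased; the 3/16 allotted to Agnieszka's branch passes to Agnieszka's issue by representation.
The 3/16 is divided into 3 equal shares of 1/16 among Mieczyslaw, Kazimierz, Ireneusz.
Mieczyslaw is living and takes 1/16.
Kazimierz predeceased; the 1/16 allotted to Kazimierz's branch passes to Kazimierz's issue by representation.
The 1/16 is divided into 4 equal shares of 1/64 among Stanislawa, Halina, Nadia, Oleg.
Stanislawa is living and takes 1/64.
Halina is living and takes 1/64.
Nadia is living and takes 1/64.
Oleg is living and takes 1/64.
Ireneusz is living and takes 1/16.
Bogdan predeceased; the 3/16 allotted to Bogdan's branch passes to Bogdan's issue by representation.
Urszula's line is the sole branch at this level, so the full 3/16 passes to Urszula's issue by representation.
Radoslaw is the sole taker at this level and receives the full 3/16.
Danuta is living and takes 3/16.

Danuta 3/16; Franciszka 3/16; Halina 1/64; Ireneusz 1/16; Mieczyslaw 1/16; Nadia 1/64; Oleg 1/64; Radoslaw 3/16; Stanislawa 1/64; Tadeusz 1/4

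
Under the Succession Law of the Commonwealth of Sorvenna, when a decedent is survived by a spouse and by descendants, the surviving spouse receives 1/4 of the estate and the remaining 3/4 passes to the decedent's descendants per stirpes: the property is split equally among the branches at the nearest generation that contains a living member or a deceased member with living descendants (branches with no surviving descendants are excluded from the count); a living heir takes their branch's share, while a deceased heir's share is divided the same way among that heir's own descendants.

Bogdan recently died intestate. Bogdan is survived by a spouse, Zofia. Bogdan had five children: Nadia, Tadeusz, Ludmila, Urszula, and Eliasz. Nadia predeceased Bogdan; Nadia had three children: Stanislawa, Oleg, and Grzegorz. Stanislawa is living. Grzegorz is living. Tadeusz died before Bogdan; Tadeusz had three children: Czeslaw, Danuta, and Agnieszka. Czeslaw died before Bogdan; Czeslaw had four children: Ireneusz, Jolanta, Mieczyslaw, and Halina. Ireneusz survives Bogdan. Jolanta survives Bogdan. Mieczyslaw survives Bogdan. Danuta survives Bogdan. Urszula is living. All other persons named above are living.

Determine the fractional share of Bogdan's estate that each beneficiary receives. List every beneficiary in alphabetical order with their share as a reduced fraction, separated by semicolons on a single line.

Agnieszka 1/20; Danuta 1/20; Eliasz 3/20; Grzegorz 1/20; Halina 1/80; Ireneusz 1/80; Jolanta 1/80; Ludmila 3/20; Mieczyslaw 1/80; Oleg 1/20; Stanislawa 1/20; Urszula 3/20; Zofia 1/4

Zofia, as surviving spouse, takes 1/4.
The remaining 3/4 passes to Bogdan's descendants per stirpes.
The 3/4 is divided into 5 equal shares of 3/20 among Nadia, Tadeusz, Ludmila, Urszula, Eliasz.
Nadia predeceased; the 3/20 allotted to Nadia's branch passes to Nadia's issue by representation.
The 3/20 is divided into 3 equal shares of 1/20 among Stanislawa, Oleg, Grzegorz.
Stanislawa is living and takes 1/20.
Oleg is living and takes 1/20.
Grzegorz is living and takes 1/20.
Tadeusz predeceased; the 3/20 allotted to Tadeusz's branch passes to Tadeusz's issue by representation.
The 3/20 is divided into 3 equal shares of 1/20 among Czeslaw, Danuta, Agnieszka.
Czeslaw predeceased; the 1/20 allotted to Czeslaw's branch passes to Czeslaw's issue by representation.
The 1/20 is divided into 4 equal shares of 1/80 among Ireneusz, Jolanta, Mieczyslaw, Halina.
Ireneusz is living and takes 1/80.
Jolanta is living and takes 1/80.
Mieczyslaw is living and takes 1/80.
Halina is living and takes 1/80.
Danuta is living and takes 1/20.
Agnieszka is living and takes 1/20.
Ludmila is living and takes 3/20.
Urszula is living and takes 3/20.
Eliasz is living and takes 3/20.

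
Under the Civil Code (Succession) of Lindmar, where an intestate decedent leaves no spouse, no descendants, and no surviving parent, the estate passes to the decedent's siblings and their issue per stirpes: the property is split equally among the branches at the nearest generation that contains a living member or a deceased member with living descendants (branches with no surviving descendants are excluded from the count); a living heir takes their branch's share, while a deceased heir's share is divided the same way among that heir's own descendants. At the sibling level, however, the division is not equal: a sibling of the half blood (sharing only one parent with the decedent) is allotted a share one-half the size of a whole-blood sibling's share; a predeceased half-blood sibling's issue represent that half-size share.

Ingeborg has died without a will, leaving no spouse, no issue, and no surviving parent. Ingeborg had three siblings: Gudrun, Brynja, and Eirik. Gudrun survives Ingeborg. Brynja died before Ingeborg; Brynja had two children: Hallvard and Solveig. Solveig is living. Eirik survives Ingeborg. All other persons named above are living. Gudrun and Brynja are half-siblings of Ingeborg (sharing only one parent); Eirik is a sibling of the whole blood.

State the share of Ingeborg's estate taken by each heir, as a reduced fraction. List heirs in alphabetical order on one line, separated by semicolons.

No spouse, descendants, or parent survives, so the estate passes to Ingeborg's siblings per stirpes.
Half-blood siblings count for one-half the weight of whole-blood siblings at the initial division.
Dividing 1 in proportion to weights (total weight 2): Gudrun (weight 1/2) → 1/4; Brynja (weight 1/2) → 1/4; Eirik (weight 1) → 1/2.
Gudrun is living and takes 1/4.
Brynja predeceased; the 1/4 allotted to Brynja's branch passes to Brynja's issue by representation.
The 1/4 is divided into 2 equal shares of 1/8 among Hallvard, Solveig.
Hallvard is living and takes 1/8.
Solveig is living and takes 1/8.
Eirik is living and takes 1/2.

Eirik 1/2; Gudrun 1/4; Hallvard 1/8; Solveig 1/8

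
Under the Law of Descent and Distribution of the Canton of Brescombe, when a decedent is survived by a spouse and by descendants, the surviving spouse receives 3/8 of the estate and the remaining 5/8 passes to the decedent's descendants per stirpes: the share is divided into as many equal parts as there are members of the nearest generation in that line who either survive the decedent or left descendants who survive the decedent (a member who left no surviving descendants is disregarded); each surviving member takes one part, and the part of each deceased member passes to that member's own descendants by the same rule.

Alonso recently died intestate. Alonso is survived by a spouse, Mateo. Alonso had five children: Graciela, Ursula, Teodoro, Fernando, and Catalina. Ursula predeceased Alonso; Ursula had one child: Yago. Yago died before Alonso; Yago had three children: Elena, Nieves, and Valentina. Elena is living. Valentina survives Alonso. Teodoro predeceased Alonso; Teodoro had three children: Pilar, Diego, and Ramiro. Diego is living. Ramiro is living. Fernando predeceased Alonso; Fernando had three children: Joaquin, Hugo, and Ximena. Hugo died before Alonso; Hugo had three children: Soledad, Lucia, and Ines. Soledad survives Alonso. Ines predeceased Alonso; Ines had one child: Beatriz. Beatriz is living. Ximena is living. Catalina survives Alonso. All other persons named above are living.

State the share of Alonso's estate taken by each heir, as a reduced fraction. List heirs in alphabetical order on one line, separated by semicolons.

Mateo, as surviving spouse, takes 3/8.
The remaining 5/8 passes to Alonso's descendants per stirpes.
The 5/8 is divided into 5 equal shares of 1/8 among Graciela, Ursula, Teodoro, Fernando, Catalina.
Graciela is living and takes 1/8.
Ursula predeceased; the 1/8 allotted to Ursula's branch passes to Ursula's issue by representation.
Yago's line is the sole branch at this level, so the full 1/8 passes to Yago's issue by representation.
The 1/8 is divided into 3 equal shares of 1/24 among Elena, Nieves, Valentina.
Elena is living and takes 1/24.
Nieves is living and takes 1/24.
Valentina is living and takes 1/24.
Teodoro predeceased; the 1/8 allotted to Teodoro's branch passes to Teodoro's issue by representation.
The 1/8 is divided into 3 equal shares of 1/24 among Pilar, Diego, Ramiro.
Pilar is living and takes 1/24.
Diego is living and takes 1/24.
Ramiro is living and takes 1/24.
Fernando predeceased; the 1/8 allotted to Fernando's branch passes to Fernando's issue by representation.
The 1/8 is divided into 3 equal shares of 1/24 among Joaquin, Hugo, Ximena.
Joaquin is living and takes 1/24.
Hugo predeceased; the 1/24 allotted to Hugo's branch passes to Hugo's issue by representation.
The 1/24 is divided into 3 equal shares of 1/72 among Soledad, Lucia, Ines.
Soledad is living and takes 1/72.
Lucia is living and takes 1/72.
Ines predeceased; the 1/72 allotted to Ines's branch passes to Ines's issue by representation.
Beatriz is the sole taker at this level and receives the full 1/72.
Ximena is living and takes 1/24.
Catalina is living and takes 1/8.

Beatriz 1/72; Catalina 1/8; Diego 1/24; Elena 1/24; Graciela 1/8; Joaquin 1/24; Lucia 1/72; Mateo 3/8; Nieves 1/24; Pilar 1/24; Ramiro 1/24; Soledad 1/72; Valentina 1/24; Ximena 1/24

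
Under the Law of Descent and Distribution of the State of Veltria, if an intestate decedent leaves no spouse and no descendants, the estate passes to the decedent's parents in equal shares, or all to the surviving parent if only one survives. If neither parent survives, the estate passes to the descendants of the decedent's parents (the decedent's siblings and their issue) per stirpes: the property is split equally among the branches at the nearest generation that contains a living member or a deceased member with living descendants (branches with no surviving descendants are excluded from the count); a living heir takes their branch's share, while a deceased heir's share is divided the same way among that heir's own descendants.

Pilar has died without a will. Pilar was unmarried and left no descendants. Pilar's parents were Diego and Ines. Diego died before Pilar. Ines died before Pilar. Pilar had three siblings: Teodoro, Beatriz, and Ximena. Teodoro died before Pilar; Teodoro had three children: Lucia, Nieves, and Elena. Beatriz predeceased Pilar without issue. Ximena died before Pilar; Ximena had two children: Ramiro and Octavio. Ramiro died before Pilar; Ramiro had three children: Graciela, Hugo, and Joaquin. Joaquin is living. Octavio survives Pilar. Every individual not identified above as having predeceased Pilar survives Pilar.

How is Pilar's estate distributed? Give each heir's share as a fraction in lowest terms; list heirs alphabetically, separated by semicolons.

Neither parent survives and there are no descendants, so the estate passes to Pilar's siblings and their issue per stirpes.
Beatriz left no surviving issue, so that branch lapses and is disregarded.
The estate is divided into 2 equal shares of 1/2 among Teodoro, Ximena.
Teodoro predeceased; the 1/2 allotted to Teodoro's branch passes to Teodoro's issue by representation.
The 1/2 is divided into 3 equal shares of 1/6 among Lucia, Nieves, Elena.
Lucia is living and takes 1/6.
Nieves is living and takes 1/6.
Elena is living and takes 1/6.
Ximena predeceased; the 1/2 allotted to Ximena's branch passes to Ximena's issue by representation.
The 1/2 is divided into 2 equal shares of 1/4 among Ramiro, Octavio.
Ramiro predeceased; the 1/4 allotted to Ramiro's branch passes to Ramiro's issue by representation.
The 1/4 is divided into 3 equal shares of 1/12 among Graciela, Hugo, Joaquin.
Graciela is living and takes 1/12.
Hugo is living and takes 1/12.
Joaquin is living and takes 1/12.
Octavio is living and takes 1/4.

Elena 1/6; Graciela 1/12; Hugo 1/12; Joaquin 1/12; Lucia 1/6; Nieves 1/6; Octavio 1/4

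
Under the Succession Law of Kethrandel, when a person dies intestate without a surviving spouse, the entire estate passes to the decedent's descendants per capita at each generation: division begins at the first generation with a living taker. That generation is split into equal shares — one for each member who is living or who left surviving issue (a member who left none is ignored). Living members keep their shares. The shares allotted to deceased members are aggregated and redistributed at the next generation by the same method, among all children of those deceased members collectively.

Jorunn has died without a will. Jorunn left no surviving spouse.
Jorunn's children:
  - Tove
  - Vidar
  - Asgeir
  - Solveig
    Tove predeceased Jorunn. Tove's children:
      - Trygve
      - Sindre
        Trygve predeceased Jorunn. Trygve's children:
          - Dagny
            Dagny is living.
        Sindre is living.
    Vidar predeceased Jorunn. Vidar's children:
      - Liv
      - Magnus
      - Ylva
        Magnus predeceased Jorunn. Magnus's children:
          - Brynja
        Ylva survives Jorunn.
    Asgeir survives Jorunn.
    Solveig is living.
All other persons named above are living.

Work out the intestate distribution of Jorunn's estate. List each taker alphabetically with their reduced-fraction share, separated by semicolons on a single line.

There is no surviving spouse, so the entire estate passes to Jorunn's descendants per capita at each generation.
At generation 1 (Tove, Vidar, Asgeir, Solveig) there are 4 shares of (1)/4 = 1/4 each.
Living: Asgeir and Solveig — each takes 1/4.
Deceased: Tove and Vidar. Their combined 1/2 is pooled and carried to generation 2.
At generation 2 (Trygve, Sindre, Liv, Magnus, Ylva) there are 5 shares of (1/2)/5 = 1/10 each.
Living: Sindre, Liv, and Ylva — each takes 1/10.
Deceased: Trygve and Magnus. Their combined 1/5 is pooled and carried to generation 3.
At generation 3 (Dagny, Brynja) there are 2 shares of (1/5)/2 = 1/10 each.
Living: Dagny and Brynja — each takes 1/10.

Asgeir 1/4; Brynja 1/10; Dagny 1/10; Liv 1/10; Sindre 1/10; Solveig 1/4; Ylva 1/10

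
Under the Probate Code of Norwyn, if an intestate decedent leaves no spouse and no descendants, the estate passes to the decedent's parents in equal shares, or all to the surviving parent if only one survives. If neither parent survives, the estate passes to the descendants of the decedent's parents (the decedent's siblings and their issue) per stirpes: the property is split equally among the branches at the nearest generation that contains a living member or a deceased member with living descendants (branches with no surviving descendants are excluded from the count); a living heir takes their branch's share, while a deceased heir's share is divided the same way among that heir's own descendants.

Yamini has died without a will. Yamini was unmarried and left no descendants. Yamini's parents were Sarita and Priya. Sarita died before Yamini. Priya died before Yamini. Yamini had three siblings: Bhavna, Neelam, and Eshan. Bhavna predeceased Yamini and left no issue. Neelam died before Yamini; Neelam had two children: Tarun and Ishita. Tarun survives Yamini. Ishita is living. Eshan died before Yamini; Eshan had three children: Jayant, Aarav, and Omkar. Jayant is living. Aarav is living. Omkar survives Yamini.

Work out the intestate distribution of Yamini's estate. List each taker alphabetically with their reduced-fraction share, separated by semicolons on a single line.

Aarav 1/6; Ishita 1/4; Jayant 1/6; Omkar 1/6; Tarun 1/4

Neither parent survives and there are no descendants, so the estate passes to Yamini's siblings and their issue per stirpes.
Bhavna left no surviving issue, so that branch lapses and is disregarded.
The estate is divided into 2 equal shares of 1/2 among Neelam, Eshan.
Neelam predeceased; the 1/2 allotted to Neelam's branch passes to Neelam's issue by representation.
The 1/2 is divided into 2 equal shares of 1/4 among Tarun, Ishita.
Tarun is living and takes 1/4.
Ishita is living and takes 1/4.
Eshan predeceased; the 1/2 allotted to Eshan's branch passes to Eshan's issue by representation.
The 1/2 is divided into 3 equal shares of 1/6 among Jayant, Aarav, Omkar.
Jayant is living and takes 1/6.
Aarav is living and takes 1/6.
Omkar is living and takes 1/6.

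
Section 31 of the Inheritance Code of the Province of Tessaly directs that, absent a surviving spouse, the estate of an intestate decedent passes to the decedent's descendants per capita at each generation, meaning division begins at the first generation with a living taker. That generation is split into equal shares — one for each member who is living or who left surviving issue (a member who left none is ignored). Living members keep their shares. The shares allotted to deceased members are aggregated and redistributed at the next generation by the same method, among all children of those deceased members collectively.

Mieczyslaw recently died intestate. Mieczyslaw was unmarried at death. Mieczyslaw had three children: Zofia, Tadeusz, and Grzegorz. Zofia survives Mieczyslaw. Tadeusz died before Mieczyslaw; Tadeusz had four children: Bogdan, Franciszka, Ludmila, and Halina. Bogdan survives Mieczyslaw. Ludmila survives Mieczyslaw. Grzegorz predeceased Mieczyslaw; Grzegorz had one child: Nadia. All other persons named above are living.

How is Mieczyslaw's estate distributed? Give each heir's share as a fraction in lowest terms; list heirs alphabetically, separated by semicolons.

Bogdan 2/15; Franciszka 2/15; Halina 2/15; Ludmila 2/15; Nadia 2/15; Zofia 1/3

There is no surviving spouse, so the entire estate passes to Mieczyslaw's descendants per capita at each generation.
At generation 1 (Zofia, Tadeusz, Grzegorz) there are 3 shares of (1)/3 = 1/3 each.
Living: Zofia — each takes 1/3.
Deceased: Tadeusz and Grzegorz. Their combined 2/3 is pooled and carried to generation 2.
At generation 2 (Bogdan, Franciszka, Ludmila, Halina, Nadia) there are 5 shares of (2/3)/5 = 2/15 each.
Living: Bogdan, Franciszka, Ludmila, Halina, and Nadia — each takes 2/15.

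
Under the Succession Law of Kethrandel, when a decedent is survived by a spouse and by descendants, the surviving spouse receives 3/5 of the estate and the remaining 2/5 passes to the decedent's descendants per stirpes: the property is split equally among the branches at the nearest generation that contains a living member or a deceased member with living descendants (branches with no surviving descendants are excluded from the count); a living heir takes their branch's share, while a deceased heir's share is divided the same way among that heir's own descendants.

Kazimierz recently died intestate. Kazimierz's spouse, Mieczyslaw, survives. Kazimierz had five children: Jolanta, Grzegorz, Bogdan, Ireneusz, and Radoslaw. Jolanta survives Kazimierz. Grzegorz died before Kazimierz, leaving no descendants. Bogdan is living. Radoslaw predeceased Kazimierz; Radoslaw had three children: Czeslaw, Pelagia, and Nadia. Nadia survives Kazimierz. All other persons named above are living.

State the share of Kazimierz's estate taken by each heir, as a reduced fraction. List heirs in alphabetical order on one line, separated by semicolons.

Bogdan 1/10; Czeslaw 1/30; Ireneusz 1/10; Jolanta 1/10; Mieczyslaw 3/5; Nadia 1/30; Pelagia 1/30

Mieczyslaw, as surviving spouse, takes 3/5.
The remaining 2/5 passes to Kazimierz's descendants per stirpes.
Grzegorz left no surviving issue, so that branch lapses and is disregarded.
The 2/5 is divided into 4 equal shares of 1/10 among Jolanta, Bogdan, Ireneusz, Radoslaw.
Jolanta is living and takes 1/10.
Bogdan is living and takes 1/10.
Ireneusz is living and takes 1/10.
Radoslaw predeceased; the 1/10 allotted to Radoslaw's branch passes to Radoslaw's issue by representation.
The 1/10 is divided into 3 equal shares of 1/30 among Czeslaw, Pelagia, Nadia.
Czeslaw is living and takes 1/30.
Pelagia is living and takes 1/30.
Nadia is living and takes 1/30.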